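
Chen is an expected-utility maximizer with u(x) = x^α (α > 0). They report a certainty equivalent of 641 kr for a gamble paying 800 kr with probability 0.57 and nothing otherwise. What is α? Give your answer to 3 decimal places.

Since u(0) = 0, the lottery's EU is 0.57·800^α.
Equating: 641^α = 0.57·800^α, i.e. 0.8013^α = 0.57.
α = ln(0.57) / ln(641/800) = -0.562119/-0.221582 ≈ 2.537.

α ≈ 2.537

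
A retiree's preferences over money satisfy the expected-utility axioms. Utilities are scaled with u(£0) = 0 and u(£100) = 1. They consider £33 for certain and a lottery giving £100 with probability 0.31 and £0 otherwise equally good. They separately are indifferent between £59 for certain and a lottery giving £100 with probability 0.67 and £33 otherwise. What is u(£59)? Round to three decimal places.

0.772

From the first indifference, u(£33) = 0.31·u(£100) + 0.69·u(£0) = 0.31·1 + 0.69·0 = 0.31.
The second indifference gives u(£59) = 0.67·u(£100) + 0.33·u(£33) = 0.67·1.00 + 0.33·0.31 = 0.7723.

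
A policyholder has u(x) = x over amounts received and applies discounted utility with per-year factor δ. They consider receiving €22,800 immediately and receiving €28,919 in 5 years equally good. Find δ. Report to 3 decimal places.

Indifference means u(22800) = δ^5 · u(28919), so δ^5 = u(22800)/u(28919).
With u(x) = x: δ^5 = 22800/28919 = 0.78841.
Taking the 5th root: δ = 0.78841^(1/5) ≈ 0.954.

δ ≈ 0.954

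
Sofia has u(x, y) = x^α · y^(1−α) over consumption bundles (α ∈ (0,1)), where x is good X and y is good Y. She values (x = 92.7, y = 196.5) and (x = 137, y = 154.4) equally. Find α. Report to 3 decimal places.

The Cobb–Douglas utilities coincide, so 92.7^α·196.5^(1−α) = 137^α·154.4^(1−α).
(92.7/137)^α = (154.4/196.5)^(1−α); take logs: α·ln(92.7/137) = (1−α)·ln(154.4/196.5), i.e. α·-0.390612 = (1−α)·-0.241116.
Thus α·(-0.631728) = -0.241116, so α = -0.241116/-0.631728 ≈ 0.382.

α ≈ 0.382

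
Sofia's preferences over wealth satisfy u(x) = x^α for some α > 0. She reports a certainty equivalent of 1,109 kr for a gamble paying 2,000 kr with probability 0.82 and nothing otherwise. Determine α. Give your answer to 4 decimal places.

α ≈ 0.3365

EU(lottery) = 0.82·2000^α + 0.18·0 = 0.82·2000^α.
Setting u(1109) equal to that: 1109^α = 0.82·2000^α ⇒ (1109/2000)^α = 0.82.
Taking logs: α·ln(1109/2000) = ln(0.82), so α = -0.1984509 / -0.5896885 ≈ 0.3365.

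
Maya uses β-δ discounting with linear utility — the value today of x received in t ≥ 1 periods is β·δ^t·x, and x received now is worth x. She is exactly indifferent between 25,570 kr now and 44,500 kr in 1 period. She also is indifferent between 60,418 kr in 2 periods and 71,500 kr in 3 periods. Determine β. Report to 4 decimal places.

From the later pair, β·δ^2·60418 = β·δ^3·71500; dividing through, δ = 60418/71500 = 0.84501.
The first indifference: 25570 = β·δ·44500, so β = 25570/(δ·44500) = 25570/(0.84501·44500) ≈ 0.6800.

β ≈ 0.6800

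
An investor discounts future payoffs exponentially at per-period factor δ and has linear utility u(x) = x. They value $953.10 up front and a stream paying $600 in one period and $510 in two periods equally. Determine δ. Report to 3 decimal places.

δ ≈ 0.900

Present value of the stream is 600·δ + 510·δ². Indifference gives 600δ + 510δ² = 953.10.
So 510δ² + 600δ − 953.10 = 0.
δ = (−600 + √(600² + 4·510·953.10)) / (2·510) = (−600 + √2304324.00) / 1020 ≈ 0.900.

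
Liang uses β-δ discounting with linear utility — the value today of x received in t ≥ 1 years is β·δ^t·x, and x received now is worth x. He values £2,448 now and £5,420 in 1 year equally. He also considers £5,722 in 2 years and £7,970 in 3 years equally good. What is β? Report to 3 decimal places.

Both payoffs in the second observation are in the future, so β drops out: δ^2·5722 = δ^3·7970 ⇒ δ = 5722/7970 = 0.71794.
Now use the now-vs-future pair: 2448 = β·δ·5420 gives β = 2448/(0.71794·5420) ≈ 0.629.

β ≈ 0.629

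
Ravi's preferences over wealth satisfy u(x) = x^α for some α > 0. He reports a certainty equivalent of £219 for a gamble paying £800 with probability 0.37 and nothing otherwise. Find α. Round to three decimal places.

α ≈ 0.767

The lottery's expected utility is 0.37·u(800) + 0.63·u(0) = 0.37·800^α (since u(0) = 0 for α > 0).
Indifference: 219^α = 0.37·800^α, so (219/800)^α = 0.37.
Take logs: α = ln 0.37 / ln(219/800) ≈ 0.76744.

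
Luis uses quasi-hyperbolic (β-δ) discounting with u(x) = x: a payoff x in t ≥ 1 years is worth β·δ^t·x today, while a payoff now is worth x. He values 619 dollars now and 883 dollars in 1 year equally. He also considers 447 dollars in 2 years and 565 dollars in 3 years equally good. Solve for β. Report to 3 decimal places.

Both payoffs in the second observation are in the future, so β drops out: δ^2·447 = δ^3·565 ⇒ δ = 447/565 = 0.79115.
Now use the now-vs-future pair: 619 = β·δ·883 gives β = 619/(0.79115·883) ≈ 0.886.

β ≈ 0.886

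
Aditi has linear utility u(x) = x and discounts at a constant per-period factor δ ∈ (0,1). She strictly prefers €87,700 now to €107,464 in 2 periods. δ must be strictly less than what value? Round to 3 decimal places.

Under u(x) = x this choice says 87700 > δ^2·107464.
So δ^2 < 87700/107464 = 0.81609; taking the square root of both positive sides preserves the inequality.
δ < (87700/107464)^(1/2) ≈ 0.903.

δ < 0.903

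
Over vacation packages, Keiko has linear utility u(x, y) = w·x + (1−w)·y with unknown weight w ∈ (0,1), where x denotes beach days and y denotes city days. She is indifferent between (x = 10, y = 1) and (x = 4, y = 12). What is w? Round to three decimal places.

u(10,1) = u(4,12) means w·10 + (1−w)·1 = w·4 + (1−w)·12.
w·(10−4) = (1−w)·(12−1), i.e. w·6 = (1−w)·11.
Hence w = 11/(6+11) = 11/17 = 0.647.

w = 0.647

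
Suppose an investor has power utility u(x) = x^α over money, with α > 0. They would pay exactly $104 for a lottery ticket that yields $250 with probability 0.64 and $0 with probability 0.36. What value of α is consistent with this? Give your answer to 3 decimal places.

α ≈ 0.509

Since u(0) = 0, the lottery's EU is 0.64·250^α.
Indifference: 104^α = 0.64·250^α, so (104/250)^α = 0.64.
Taking logs: α·ln(104/250) = ln(0.64), so α = -0.446287 / -0.877070 ≈ 0.509.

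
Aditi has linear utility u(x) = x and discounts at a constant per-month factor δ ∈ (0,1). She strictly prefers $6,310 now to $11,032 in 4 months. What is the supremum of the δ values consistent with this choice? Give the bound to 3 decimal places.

The preference means 6310 > δ^4·11032.
Hence δ^4 < 6310/11032 = 0.57197, and x ↦ x^(1/4) is increasing on (0,∞).
δ < 0.57197^(1/4) = 0.870.

δ < 0.870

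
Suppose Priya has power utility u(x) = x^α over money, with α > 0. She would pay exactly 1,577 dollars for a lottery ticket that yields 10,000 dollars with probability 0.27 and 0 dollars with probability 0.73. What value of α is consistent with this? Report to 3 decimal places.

α ≈ 0.709

The lottery's expected utility is 0.27·u(10000) + 0.73·u(0) = 0.27·10000^α (since u(0) = 0 for α > 0).
Indifference: 1577^α = 0.27·10000^α, so (1577/10000)^α = 0.27.
Take logs: α = ln 0.27 / ln(1577/10000) ≈ 0.70887.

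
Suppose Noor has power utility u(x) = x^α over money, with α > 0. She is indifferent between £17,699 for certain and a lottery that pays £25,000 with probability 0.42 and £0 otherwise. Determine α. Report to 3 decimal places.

α ≈ 2.512

The lottery's expected utility is 0.42·u(25000) + 0.58·u(0) = 0.42·25000^α (since u(0) = 0 for α > 0).
Setting u(17699) equal to that: 17699^α = 0.42·25000^α ⇒ (17699/25000)^α = 0.42.
α = ln(0.42) / ln(17699/25000) = -0.867501/-0.345368 ≈ 2.512.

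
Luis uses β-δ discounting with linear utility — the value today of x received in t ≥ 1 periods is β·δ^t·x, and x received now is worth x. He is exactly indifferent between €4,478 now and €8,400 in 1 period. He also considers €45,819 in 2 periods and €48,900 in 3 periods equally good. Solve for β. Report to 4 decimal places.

β ≈ 0.5689

Both payoffs in the second observation are in the future, so β drops out: δ^2·45819 = δ^3·48900 ⇒ δ = 45819/48900 = 0.93699.
Now use the now-vs-future pair: 4478 = β·δ·8400 gives β = 4478/(0.93699·8400) ≈ 0.5689.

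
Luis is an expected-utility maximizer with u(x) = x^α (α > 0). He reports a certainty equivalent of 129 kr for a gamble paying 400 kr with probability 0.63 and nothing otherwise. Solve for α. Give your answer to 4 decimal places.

Since u(0) = 0, the lottery's EU is 0.63·400^α.
Setting u(129) equal to that: 129^α = 0.63·400^α ⇒ (129/400)^α = 0.63.
Taking logs: α·ln(129/400) = ln(0.63), so α = -0.4620355 / -1.1316521 ≈ 0.4083.

α ≈ 0.4083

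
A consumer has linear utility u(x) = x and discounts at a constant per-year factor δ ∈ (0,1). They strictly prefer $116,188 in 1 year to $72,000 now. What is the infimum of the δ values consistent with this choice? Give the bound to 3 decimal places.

δ > 0.620

Under u(x) = x this choice says 72000 < δ·116188.
So δ > 72000/116188 = 0.61969.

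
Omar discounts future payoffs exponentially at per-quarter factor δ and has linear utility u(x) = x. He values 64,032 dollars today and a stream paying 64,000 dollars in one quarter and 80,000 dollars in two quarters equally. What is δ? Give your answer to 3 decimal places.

Present value of the stream is 64000·δ + 80000·δ². Indifference gives 64000δ + 80000δ² = 64032.
That is, 80000δ² + 64000δ − 64032 = 0, a quadratic in δ.
By the quadratic formula (taking the positive root), δ = (−64000 + √24586240000.00) / 160000 ≈ 0.580.

δ ≈ 0.580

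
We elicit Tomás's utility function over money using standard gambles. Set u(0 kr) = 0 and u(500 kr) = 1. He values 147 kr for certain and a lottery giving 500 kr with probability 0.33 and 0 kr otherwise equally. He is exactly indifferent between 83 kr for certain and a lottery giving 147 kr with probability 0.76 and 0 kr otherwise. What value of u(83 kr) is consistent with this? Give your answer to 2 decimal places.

The first gamble pins u(147 kr): it must equal 0.33·1 + 0.67·0 = 0.33.
The second indifference gives u(83 kr) = 0.76·u(147 kr) + 0.24·u(0 kr) = 0.76·0.33 + 0.24·0.00 = 0.2508.

0.25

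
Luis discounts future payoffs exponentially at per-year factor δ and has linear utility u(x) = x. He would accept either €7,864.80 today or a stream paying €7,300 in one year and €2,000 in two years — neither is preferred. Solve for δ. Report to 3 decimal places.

The stream is worth 7300δ + 2000δ² today, so 7300δ + 2000δ² = 7864.80.
Rearranged: 2000δ² + 7300δ − 7864.80 = 0.
The positive root is δ = [−7300 + √(7300² + 4·2000·7864.80)] / (2·2000) = (−7300 + 10780.000)/4000 ≈ 0.870.

δ ≈ 0.870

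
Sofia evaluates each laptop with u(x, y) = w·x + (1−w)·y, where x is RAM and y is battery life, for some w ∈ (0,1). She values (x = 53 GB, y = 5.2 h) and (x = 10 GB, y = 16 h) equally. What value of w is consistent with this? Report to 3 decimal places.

w = 0.201

u(53,5.2) = u(10,16) means w·53 + (1−w)·5.2 = w·10 + (1−w)·16.
w·(53−10) = (1−w)·(16−5.2), i.e. w·43 = (1−w)·10.8.
The marginal rate of substitution is 10.8/43, so w = 10.8/(43+10.8) = 0.201.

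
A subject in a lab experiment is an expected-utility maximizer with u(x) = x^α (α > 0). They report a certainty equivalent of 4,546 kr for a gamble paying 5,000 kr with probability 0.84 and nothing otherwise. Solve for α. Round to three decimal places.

EU(lottery) = 0.84·5000^α + 0.16·0 = 0.84·5000^α.
Equating: 4546^α = 0.84·5000^α, i.e. 0.9092^α = 0.84.
Taking logs: α·ln(4546/5000) = ln(0.84), so α = -0.174353 / -0.095190 ≈ 1.832.

α ≈ 1.832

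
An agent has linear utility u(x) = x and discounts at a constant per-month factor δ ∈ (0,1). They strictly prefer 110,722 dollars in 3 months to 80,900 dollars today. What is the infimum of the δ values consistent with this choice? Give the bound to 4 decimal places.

δ > 0.9007

The preference means 80900 < δ^3·110722.
Hence δ^3 > 80900/110722 = 0.73066, and x ↦ x^(1/3) is increasing on (0,∞).
δ > (80900/110722)^(1/3) ≈ 0.9007.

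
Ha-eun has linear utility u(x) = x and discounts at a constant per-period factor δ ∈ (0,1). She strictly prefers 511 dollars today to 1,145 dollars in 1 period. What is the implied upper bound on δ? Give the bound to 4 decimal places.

δ < 0.4463

Under u(x) = x this choice says 511 > δ·1145.
So δ < 511/1145 = 0.44629.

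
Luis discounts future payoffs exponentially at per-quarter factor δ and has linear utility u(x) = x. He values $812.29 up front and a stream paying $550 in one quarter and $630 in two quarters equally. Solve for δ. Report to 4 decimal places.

δ ≈ 0.7800

Present value of the stream is 550·δ + 630·δ². Indifference gives 550δ + 630δ² = 812.29.
Rearranged: 630δ² + 550δ − 812.29 = 0.
By the quadratic formula (taking the positive root), δ = (−550 + √2349470.80) / 1260 ≈ 0.7800.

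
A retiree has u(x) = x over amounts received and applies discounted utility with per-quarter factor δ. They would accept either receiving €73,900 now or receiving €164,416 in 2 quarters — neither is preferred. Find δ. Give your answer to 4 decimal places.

δ ≈ 0.6704

The payoff in 2 quarters is discounted by δ^2, so u(73900) = δ^2·u(164416) and δ^2 = u(73900)/u(164416).
With u(x) = x: δ^2 = 73900/164416 = 0.44947.
Taking the square root: δ = 0.44947^(1/2) ≈ 0.6704.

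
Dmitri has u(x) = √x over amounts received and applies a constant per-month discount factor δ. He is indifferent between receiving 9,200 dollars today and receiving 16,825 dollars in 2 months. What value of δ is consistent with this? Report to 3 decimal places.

Equating discounted utilities: u(9200) = δ^2·u(16825) ⇒ δ^2 = u(9200)/u(16825).
With u(x) = √x: δ^2 = √9200/√16825 = √(9200/16825) = 0.73946.
So δ = 0.73946^(1/2) ≈ 0.860.

δ ≈ 0.860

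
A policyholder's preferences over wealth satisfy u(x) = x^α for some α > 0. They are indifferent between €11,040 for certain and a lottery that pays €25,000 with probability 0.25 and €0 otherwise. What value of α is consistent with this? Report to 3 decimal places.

Since u(0) = 0, the lottery's EU is 0.25·25000^α.
Indifference: 11040^α = 0.25·25000^α, so (11040/25000)^α = 0.25.
Taking logs: α·ln(11040/25000) = ln(0.25), so α = -1.386294 / -0.817351 ≈ 1.696.

α ≈ 1.696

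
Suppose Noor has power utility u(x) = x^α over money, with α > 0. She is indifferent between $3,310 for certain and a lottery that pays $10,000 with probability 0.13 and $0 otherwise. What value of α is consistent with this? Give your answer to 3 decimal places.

α ≈ 1.845

The lottery's expected utility is 0.13·u(10000) + 0.87·u(0) = 0.13·10000^α (since u(0) = 0 for α > 0).
Equating: 3310^α = 0.13·10000^α, i.e. 0.3310^α = 0.13.
Take logs: α = ln 0.13 / ln(3310/10000) ≈ 1.84529.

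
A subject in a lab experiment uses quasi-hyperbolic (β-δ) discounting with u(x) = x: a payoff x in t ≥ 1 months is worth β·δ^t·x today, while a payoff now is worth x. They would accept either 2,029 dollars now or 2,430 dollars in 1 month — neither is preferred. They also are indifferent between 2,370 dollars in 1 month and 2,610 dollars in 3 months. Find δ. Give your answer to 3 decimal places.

The second indifference involves only future payoffs, so β cancels: β·δ^1·2370 = β·δ^3·2610, giving δ^2 = 2370/2610 = 0.90805, so δ = 0.95291.

δ ≈ 0.953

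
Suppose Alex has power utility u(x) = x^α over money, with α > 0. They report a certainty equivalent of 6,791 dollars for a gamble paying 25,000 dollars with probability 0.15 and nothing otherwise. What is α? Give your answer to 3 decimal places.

α ≈ 1.456

EU(lottery) = 0.15·25000^α + 0.85·0 = 0.15·25000^α.
Setting u(6791) equal to that: 6791^α = 0.15·25000^α ⇒ (6791/25000)^α = 0.15.
α = ln(0.15) / ln(6791/25000) = -1.897120/-1.303278 ≈ 1.456.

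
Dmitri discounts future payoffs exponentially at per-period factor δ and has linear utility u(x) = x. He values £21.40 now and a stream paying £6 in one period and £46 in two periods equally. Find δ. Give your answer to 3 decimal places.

Equating present values: 21.40 = 6δ + 46δ².
So 46δ² + 6δ − 21.40 = 0.
By the quadratic formula (taking the positive root), δ = (−6 + √3973.60) / 92 ≈ 0.620.

δ ≈ 0.620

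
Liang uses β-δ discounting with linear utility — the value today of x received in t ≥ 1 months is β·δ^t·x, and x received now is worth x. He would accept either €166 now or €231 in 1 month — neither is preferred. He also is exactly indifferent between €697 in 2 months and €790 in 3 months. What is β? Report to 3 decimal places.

β ≈ 0.814

From the later pair, β·δ^2·697 = β·δ^3·790; dividing through, δ = 697/790 = 0.88228.
Now use the now-vs-future pair: 166 = β·δ·231 gives β = 166/(0.88228·231) ≈ 0.814.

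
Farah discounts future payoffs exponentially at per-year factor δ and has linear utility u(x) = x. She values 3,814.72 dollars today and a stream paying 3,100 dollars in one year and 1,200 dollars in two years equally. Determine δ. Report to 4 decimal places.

δ ≈ 0.9100

The stream is worth 3100δ + 1200δ² today, so 3100δ + 1200δ² = 3814.72.
Rearranged: 1200δ² + 3100δ − 3814.72 = 0.
The positive root is δ = [−3100 + √(3100² + 4·1200·3814.72)] / (2·1200) = (−3100 + 5284.000)/2400 ≈ 0.9100.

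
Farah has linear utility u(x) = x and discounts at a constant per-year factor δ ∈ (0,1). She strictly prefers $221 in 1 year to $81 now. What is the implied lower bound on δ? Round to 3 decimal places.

Under u(x) = x this choice says 81 < δ·221.
So δ > 81/221 = 0.36652.

δ > 0.367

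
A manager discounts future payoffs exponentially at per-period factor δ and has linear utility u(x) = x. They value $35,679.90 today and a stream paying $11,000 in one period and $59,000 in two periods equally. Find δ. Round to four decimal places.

Equating present values: 35679.90 = 11000δ + 59000δ².
Rearranged: 59000δ² + 11000δ − 35679.90 = 0.
By the quadratic formula (taking the positive root), δ = (−11000 + √8541456400.00) / 118000 ≈ 0.6900.

δ ≈ 0.6900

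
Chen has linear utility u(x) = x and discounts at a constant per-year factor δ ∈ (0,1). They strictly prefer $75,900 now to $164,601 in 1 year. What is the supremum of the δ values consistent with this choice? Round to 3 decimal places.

Comparing present values: 75900 > δ·164601.
Dividing through by 164601 gives δ < 0.46112.

δ < 0.461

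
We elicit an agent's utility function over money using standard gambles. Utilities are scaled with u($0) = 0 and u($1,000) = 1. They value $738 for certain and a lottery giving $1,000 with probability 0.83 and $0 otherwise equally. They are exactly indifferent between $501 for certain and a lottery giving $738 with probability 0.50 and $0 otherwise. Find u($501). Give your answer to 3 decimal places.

0.415

From the first indifference, u($738) = 0.83·u($1,000) + 0.17·u($0) = 0.83·1 + 0.17·0 = 0.83.
The second indifference gives u($501) = 0.50·u($738) + 0.50·u($0) = 0.50·0.83 + 0.50·0.00 = 0.4150.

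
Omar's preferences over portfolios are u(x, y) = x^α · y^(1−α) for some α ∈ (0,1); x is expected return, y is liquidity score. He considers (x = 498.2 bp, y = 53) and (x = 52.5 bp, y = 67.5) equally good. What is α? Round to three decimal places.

The Cobb–Douglas utilities coincide, so 498.2^α·53^(1−α) = 52.5^α·67.5^(1−α).
(498.2/52.5)^α = (67.5/53)^(1−α); take logs: α·ln(498.2/52.5) = (1−α)·ln(67.5/53), i.e. α·2.250188 = (1−α)·0.241836.
So α/(1−α) = (0.241836)/(2.250188) = 0.107474, and α = 0.107474/1.107474 ≈ 0.097.

α ≈ 0.097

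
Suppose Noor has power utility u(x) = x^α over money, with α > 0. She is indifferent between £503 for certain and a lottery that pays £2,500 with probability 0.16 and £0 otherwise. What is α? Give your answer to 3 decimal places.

α ≈ 1.143

The lottery's expected utility is 0.16·u(2500) + 0.84·u(0) = 0.16·2500^α (since u(0) = 0 for α > 0).
Indifference: 503^α = 0.16·2500^α, so (503/2500)^α = 0.16.
Take logs: α = ln 0.16 / ln(503/2500) ≈ 1.14289.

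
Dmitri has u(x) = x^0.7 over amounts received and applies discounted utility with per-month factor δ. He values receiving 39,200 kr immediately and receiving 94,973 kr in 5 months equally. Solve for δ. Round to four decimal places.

δ ≈ 0.8835

Equating discounted utilities: u(39200) = δ^5·u(94973) ⇒ δ^5 = u(39200)/u(94973).
With u(x) = x^0.7: δ^5 = 39200^0.7/94973^0.7 = (39200/94973)^0.7 = 0.53825.
So δ = 0.53825^(1/5) ≈ 0.8835.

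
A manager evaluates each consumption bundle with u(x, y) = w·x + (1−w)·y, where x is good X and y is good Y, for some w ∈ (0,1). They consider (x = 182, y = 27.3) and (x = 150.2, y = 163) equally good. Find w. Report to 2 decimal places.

w = 0.81

Indifference: w·182 + (1−w)·27.3 = w·150.2 + (1−w)·163.
w·(182−150.2) = (1−w)·(163−27.3), i.e. w·31.8 = (1−w)·135.7.
Hence w = 135.7/(31.8+135.7) = 135.7/167.5 = 0.81.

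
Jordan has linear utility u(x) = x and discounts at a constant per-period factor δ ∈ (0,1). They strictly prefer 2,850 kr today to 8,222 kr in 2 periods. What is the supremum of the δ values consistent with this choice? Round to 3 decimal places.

Comparing present values: 2850 > δ^2·8222.
Dividing by 8222: δ^2 < 0.34663. Both sides are positive, so the square root keeps the direction.
δ < 0.34663^(1/2) = 0.589.

δ < 0.589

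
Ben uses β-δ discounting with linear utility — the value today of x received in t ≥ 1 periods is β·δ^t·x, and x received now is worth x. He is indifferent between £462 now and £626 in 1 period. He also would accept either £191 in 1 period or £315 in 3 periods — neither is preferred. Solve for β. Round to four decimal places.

From the later pair, β·δ^1·191 = β·δ^3·315; dividing through, δ^2 = 191/315 = 0.60635, so δ = 0.77868.
Substituting δ into 462 = β·δ·626: β = 462/(487.456) ≈ 0.9478.

β ≈ 0.9478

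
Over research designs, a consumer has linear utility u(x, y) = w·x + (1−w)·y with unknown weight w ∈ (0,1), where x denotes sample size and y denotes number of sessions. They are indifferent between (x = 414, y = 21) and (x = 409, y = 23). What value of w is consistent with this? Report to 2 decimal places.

w = 0.29

u(414,21) = u(409,23) means w·414 + (1−w)·21 = w·409 + (1−w)·23.
Rearranging, 5·w − 2·(1−w) = 0.
So w/(1−w) = 2/5 = 0.4000, giving w = 2/(5+2) = 0.29.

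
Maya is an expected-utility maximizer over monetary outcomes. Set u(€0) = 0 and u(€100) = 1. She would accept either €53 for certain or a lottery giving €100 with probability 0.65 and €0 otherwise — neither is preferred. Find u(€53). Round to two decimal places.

By the standard-gamble method, u(€53) is just the indifference probability on the best outcome: 0.65.

0.65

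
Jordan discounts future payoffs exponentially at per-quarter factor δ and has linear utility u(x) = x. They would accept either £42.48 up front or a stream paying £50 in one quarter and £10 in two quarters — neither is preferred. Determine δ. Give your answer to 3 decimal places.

δ ≈ 0.740

The stream is worth 50δ + 10δ² today, so 50δ + 10δ² = 42.48.
So 10δ² + 50δ − 42.48 = 0.
By the quadratic formula (taking the positive root), δ = (−50 + √4199.20) / 20 ≈ 0.740.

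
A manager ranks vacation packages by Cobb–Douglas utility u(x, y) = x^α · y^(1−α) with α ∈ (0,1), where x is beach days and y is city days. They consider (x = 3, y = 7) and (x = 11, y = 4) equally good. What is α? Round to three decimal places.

The Cobb–Douglas utilities coincide, so 3^α·7^(1−α) = 11^α·4^(1−α).
Taking logs: α·ln 3 + (1−α)·ln 7 = α·ln 11 + (1−α)·ln 4, i.e. α·-1.299283 = (1−α)·-0.559616.
So α/(1−α) = (-0.559616)/(-1.299283) = 0.430711, and α = 0.430711/1.430711 ≈ 0.301.

α ≈ 0.301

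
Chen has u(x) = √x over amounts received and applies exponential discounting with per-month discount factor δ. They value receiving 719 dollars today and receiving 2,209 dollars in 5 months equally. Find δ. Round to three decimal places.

δ ≈ 0.894

Equating discounted utilities: u(719) = δ^5·u(2209) ⇒ δ^5 = u(719)/u(2209).
Since u(x) = √x, δ^5 = √(719/2209) = 0.57051.
Taking the 5th root: δ = 0.57051^(1/5) ≈ 0.894.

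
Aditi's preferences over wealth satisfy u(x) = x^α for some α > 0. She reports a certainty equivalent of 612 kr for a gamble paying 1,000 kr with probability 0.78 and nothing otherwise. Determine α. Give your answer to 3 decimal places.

EU(lottery) = 0.78·1000^α + 0.22·0 = 0.78·1000^α.
Equating: 612^α = 0.78·1000^α, i.e. 0.6120^α = 0.78.
Take logs: α = ln 0.78 / ln(612/1000) ≈ 0.50601.

α ≈ 0.506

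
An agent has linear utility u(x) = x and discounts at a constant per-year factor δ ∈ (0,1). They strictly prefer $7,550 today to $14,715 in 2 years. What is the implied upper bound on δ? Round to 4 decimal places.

δ < 0.7163

Comparing present values: 7550 > δ^2·14715.
Dividing by 14715: δ^2 < 0.51308. Both sides are positive, so the square root keeps the direction.
δ < (7550/14715)^(1/2) ≈ 0.7163.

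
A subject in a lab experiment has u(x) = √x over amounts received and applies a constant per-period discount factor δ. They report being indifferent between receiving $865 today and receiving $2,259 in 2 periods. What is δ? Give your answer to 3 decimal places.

Indifference means u(865) = δ^2 · u(2259), so δ^2 = u(865)/u(2259).
Since u(x) = √x, δ^2 = √(865/2259) = 0.61880.
Hence δ = (0.61880)^(1/2) = 0.78664.

δ ≈ 0.787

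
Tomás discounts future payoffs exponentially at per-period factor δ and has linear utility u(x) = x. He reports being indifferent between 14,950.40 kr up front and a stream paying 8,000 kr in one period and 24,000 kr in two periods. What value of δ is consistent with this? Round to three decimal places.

The stream is worth 8000δ + 24000δ² today, so 8000δ + 24000δ² = 14950.40.
So 24000δ² + 8000δ − 14950.40 = 0.
δ = (−8000 + √(8000² + 4·24000·14950.40)) / (2·24000) = (−8000 + √1499238400.00) / 48000 ≈ 0.640.

δ ≈ 0.640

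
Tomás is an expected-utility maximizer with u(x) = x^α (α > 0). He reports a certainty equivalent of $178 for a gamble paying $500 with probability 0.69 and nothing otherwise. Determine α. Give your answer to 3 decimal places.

α ≈ 0.359

The lottery's expected utility is 0.69·u(500) + 0.31·u(0) = 0.69·500^α (since u(0) = 0 for α > 0).
Equating: 178^α = 0.69·500^α, i.e. 0.3560^α = 0.69.
α = ln(0.69) / ln(178/500) = -0.371064/-1.032825 ≈ 0.359.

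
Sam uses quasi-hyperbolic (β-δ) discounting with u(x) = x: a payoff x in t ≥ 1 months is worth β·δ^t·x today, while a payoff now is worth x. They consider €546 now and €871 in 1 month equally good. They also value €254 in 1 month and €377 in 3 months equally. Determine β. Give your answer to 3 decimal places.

β ≈ 0.764

The second indifference involves only future payoffs, so β cancels: β·δ^1·254 = β·δ^3·377, giving δ^2 = 254/377 = 0.67374, so δ = 0.82082.
The first indifference: 546 = β·δ·871, so β = 546/(δ·871) = 546/(0.82082·871) ≈ 0.764.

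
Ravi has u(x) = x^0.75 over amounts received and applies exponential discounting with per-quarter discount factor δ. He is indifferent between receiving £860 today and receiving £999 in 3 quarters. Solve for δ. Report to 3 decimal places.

Indifference means u(860) = δ^3 · u(999), so δ^3 = u(860)/u(999).
With u(x) = x^0.75: δ^3 = 860^0.75/999^0.75 = (860/999)^0.75 = 0.89372.
So δ = 0.89372^(1/3) ≈ 0.963.

δ ≈ 0.963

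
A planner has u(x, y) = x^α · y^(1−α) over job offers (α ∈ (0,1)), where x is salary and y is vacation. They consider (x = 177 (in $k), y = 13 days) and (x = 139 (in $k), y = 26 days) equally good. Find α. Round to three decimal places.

α ≈ 0.741

The Cobb–Douglas utilities coincide, so 177^α·13^(1−α) = 139^α·26^(1−α).
Rearrange to (177/139)^α = (26/13)^(1−α) and take logs: α·0.241676 = (1−α)·0.693147.
Thus α·(0.934823) = 0.693147, so α = 0.693147/0.934823 ≈ 0.741.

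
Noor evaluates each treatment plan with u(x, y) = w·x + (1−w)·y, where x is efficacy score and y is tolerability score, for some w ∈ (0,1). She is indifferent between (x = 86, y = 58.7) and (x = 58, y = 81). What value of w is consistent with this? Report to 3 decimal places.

w = 0.443

Equating utilities: w·86 + (1−w)·58.7 = w·58 + (1−w)·81.
Rearranging, 28·w − 22.3·(1−w) = 0.
The marginal rate of substitution is 22.3/28, so w = 22.3/(28+22.3) = 0.443.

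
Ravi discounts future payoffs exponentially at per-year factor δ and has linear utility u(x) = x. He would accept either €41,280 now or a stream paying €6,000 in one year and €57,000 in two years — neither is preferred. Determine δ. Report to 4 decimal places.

Equating present values: 41280 = 6000δ + 57000δ².
So 57000δ² + 6000δ − 41280 = 0.
The positive root is δ = [−6000 + √(6000² + 4·57000·41280)] / (2·57000) = (−6000 + 97200.000)/114000 ≈ 0.8000.

δ ≈ 0.8000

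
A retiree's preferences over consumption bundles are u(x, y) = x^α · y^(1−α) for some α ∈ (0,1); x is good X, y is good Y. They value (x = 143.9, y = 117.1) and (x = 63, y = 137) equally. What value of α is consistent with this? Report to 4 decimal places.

α ≈ 0.1597

Indifference: 143.9^α · 117.1^(1−α) = 63^α · 137^(1−α).
Rearrange to (143.9/63)^α = (137/117.1)^(1−α) and take logs: α·0.8259839 = (1−α)·0.1569527.
With A = 0.8259839 and B = 0.1569527: α·A = (1−α)·B, so α = B/(A+B) = 0.1569527/0.9829366 ≈ 0.1597.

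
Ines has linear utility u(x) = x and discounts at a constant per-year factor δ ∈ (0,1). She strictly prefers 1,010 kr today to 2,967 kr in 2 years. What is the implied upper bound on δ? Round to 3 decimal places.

δ < 0.583

Under u(x) = x this choice says 1010 > δ^2·2967.
Hence δ^2 < 1010/2967 = 0.34041, and x ↦ x^(1/2) is increasing on (0,∞).
δ < 0.34041^(1/2) = 0.583.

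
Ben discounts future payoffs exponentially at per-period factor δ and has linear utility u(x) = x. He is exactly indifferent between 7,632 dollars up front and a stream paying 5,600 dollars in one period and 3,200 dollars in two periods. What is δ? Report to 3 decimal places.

δ ≈ 0.900

The stream is worth 5600δ + 3200δ² today, so 5600δ + 3200δ² = 7632.
So 3200δ² + 5600δ − 7632 = 0.
The positive root is δ = [−5600 + √(5600² + 4·3200·7632)] / (2·3200) = (−5600 + 11360.000)/6400 ≈ 0.900.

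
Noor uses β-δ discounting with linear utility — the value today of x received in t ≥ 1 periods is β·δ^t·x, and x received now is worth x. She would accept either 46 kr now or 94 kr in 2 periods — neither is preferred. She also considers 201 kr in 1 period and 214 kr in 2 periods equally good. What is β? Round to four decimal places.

Both payoffs in the second observation are in the future, so β drops out: δ^1·201 = δ^2·214 ⇒ δ = 201/214 = 0.93925.
Substituting δ into 46 = β·δ^2·94: β = 46/(82.926) ≈ 0.5547.

β ≈ 0.5547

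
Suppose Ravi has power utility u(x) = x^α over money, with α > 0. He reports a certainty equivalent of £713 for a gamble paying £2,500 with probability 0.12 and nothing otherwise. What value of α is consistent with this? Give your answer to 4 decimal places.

Since u(0) = 0, the lottery's EU is 0.12·2500^α.
Setting u(713) equal to that: 713^α = 0.12·2500^α ⇒ (713/2500)^α = 0.12.
Taking logs: α·ln(713/2500) = ln(0.12), so α = -2.1202635 / -1.2545646 ≈ 1.6900.

α ≈ 1.6900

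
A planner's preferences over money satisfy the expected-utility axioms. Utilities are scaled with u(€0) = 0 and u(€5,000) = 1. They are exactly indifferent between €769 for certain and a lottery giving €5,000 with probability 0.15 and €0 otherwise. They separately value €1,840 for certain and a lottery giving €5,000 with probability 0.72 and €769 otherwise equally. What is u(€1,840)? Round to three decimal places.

First, u(€769) = 0.15·u(€5,000) + 0.85·u(€0) = 0.15.
Then u(€1,840) = 0.72·u(€5,000) + 0.28·u(€769) = 0.72·1.00 + 0.28·0.15 = 0.7620.

0.762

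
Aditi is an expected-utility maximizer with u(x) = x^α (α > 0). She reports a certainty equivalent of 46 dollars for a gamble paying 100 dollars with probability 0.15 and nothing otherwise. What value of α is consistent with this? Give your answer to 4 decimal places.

α ≈ 2.4431

Since u(0) = 0, the lottery's EU is 0.15·100^α.
Equating: 46^α = 0.15·100^α, i.e. 0.4600^α = 0.15.
Take logs: α = ln 0.15 / ln(46/100) ≈ 2.443077.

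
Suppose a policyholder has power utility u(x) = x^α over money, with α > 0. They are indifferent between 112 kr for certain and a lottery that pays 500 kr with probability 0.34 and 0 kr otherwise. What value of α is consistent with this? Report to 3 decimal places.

The lottery's expected utility is 0.34·u(500) + 0.66·u(0) = 0.34·500^α (since u(0) = 0 for α > 0).
Setting u(112) equal to that: 112^α = 0.34·500^α ⇒ (112/500)^α = 0.34.
α = ln(0.34) / ln(112/500) = -1.078810/-1.496109 ≈ 0.721.

α ≈ 0.721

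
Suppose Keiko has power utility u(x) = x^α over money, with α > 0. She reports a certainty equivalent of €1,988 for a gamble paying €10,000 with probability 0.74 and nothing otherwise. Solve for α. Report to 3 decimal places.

α ≈ 0.186

EU(lottery) = 0.74·10000^α + 0.26·0 = 0.74·10000^α.
Indifference: 1988^α = 0.74·10000^α, so (1988/10000)^α = 0.74.
Take logs: α = ln 0.74 / ln(1988/10000) ≈ 0.18639.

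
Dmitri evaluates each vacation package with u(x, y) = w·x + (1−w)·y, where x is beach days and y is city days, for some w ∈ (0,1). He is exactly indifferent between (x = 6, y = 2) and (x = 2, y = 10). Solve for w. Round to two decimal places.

u(6,2) = u(2,10) means w·6 + (1−w)·2 = w·2 + (1−w)·10.
Collecting terms: w·4 = (1−w)·8.
So w/(1−w) = 8/4 = 2.0000, giving w = 8/(4+8) = 0.67.

w = 0.67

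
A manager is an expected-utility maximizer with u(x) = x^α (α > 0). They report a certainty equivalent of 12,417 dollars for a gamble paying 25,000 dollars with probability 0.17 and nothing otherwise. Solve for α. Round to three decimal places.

Since u(0) = 0, the lottery's EU is 0.17·25000^α.
Equating: 12417^α = 0.17·25000^α, i.e. 0.4967^α = 0.17.
Take logs: α = ln 0.17 / ln(12417/25000) ≈ 2.53206.

α ≈ 2.532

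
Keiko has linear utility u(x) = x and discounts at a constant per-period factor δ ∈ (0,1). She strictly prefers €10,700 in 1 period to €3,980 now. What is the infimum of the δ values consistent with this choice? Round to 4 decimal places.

Comparing present values: 3980 < δ·10700.
Dividing through by 10700 gives δ > 0.37196.

δ > 0.3720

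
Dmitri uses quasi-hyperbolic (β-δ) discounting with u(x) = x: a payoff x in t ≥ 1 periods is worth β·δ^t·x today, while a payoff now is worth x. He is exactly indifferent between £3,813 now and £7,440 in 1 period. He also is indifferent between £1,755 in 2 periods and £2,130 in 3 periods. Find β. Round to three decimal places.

From the later pair, β·δ^2·1755 = β·δ^3·2130; dividing through, δ = 1755/2130 = 0.82394.
Substituting δ into 3813 = β·δ·7440: β = 3813/(6130.141) ≈ 0.622.

β ≈ 0.622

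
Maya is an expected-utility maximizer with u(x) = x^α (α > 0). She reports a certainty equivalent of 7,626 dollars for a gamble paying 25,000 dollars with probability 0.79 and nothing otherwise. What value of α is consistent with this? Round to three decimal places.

α ≈ 0.199

Since u(0) = 0, the lottery's EU is 0.79·25000^α.
Indifference: 7626^α = 0.79·25000^α, so (7626/25000)^α = 0.79.
α = ln(0.79) / ln(7626/25000) = -0.235722/-1.187312 ≈ 0.199.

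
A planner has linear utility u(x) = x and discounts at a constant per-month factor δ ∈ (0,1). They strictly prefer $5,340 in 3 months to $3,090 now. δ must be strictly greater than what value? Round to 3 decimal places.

δ > 0.833

Comparing present values: 3090 < δ^3·5340.
Dividing by 5340: δ^3 > 0.57865. Both sides are positive, so the cube root keeps the direction.
δ > 0.57865^(1/3) = 0.833.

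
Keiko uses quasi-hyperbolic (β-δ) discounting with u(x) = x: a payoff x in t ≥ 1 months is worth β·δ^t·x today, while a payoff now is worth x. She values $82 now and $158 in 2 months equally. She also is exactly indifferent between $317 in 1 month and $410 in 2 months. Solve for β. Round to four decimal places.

The second indifference involves only future payoffs, so β cancels: β·δ^1·317 = β·δ^2·410, giving δ = 317/410 = 0.77317.
The first indifference: 82 = β·δ^2·158, so β = 82/(δ^2·158) = 82/(0.59779·158) ≈ 0.8682.

β ≈ 0.8682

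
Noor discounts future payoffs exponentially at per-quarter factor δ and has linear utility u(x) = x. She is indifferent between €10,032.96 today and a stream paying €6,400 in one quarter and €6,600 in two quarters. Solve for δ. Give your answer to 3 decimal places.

δ ≈ 0.840

The stream is worth 6400δ + 6600δ² today, so 6400δ + 6600δ² = 10032.96.
Rearranged: 6600δ² + 6400δ − 10032.96 = 0.
δ = (−6400 + √(6400² + 4·6600·10032.96)) / (2·6600) = (−6400 + √305830144.00) / 13200 ≈ 0.840.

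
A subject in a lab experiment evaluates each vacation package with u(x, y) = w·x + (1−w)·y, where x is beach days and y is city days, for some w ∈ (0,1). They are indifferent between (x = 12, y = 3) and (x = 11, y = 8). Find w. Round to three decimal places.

u(12,3) = u(11,8) means w·12 + (1−w)·3 = w·11 + (1−w)·8.
Rearranging, 1·w − 5·(1−w) = 0.
Hence w = 5/(1+5) = 5/6 = 0.833.

w = 0.833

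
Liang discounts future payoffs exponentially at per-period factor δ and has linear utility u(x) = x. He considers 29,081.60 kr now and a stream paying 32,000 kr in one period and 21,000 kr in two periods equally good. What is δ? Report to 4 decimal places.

The stream is worth 32000δ + 21000δ² today, so 32000δ + 21000δ² = 29081.60.
So 21000δ² + 32000δ − 29081.60 = 0.
By the quadratic formula (taking the positive root), δ = (−32000 + √3466854400.00) / 42000 ≈ 0.6400.

δ ≈ 0.6400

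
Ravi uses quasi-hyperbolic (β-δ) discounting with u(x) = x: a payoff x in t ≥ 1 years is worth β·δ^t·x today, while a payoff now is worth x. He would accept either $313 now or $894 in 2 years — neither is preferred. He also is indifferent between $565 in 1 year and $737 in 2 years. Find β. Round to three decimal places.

The second indifference involves only future payoffs, so β cancels: β·δ^1·565 = β·δ^2·737, giving δ = 565/737 = 0.76662.
Substituting δ into 313 = β·δ^2·894: β = 313/(525.411) ≈ 0.596.

β ≈ 0.596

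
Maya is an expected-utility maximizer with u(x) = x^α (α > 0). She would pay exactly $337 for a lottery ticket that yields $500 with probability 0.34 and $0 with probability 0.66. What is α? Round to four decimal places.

Since u(0) = 0, the lottery's EU is 0.34·500^α.
Equating: 337^α = 0.34·500^α, i.e. 0.6740^α = 0.34.
Take logs: α = ln 0.34 / ln(337/500) ≈ 2.734451.

α ≈ 2.7345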